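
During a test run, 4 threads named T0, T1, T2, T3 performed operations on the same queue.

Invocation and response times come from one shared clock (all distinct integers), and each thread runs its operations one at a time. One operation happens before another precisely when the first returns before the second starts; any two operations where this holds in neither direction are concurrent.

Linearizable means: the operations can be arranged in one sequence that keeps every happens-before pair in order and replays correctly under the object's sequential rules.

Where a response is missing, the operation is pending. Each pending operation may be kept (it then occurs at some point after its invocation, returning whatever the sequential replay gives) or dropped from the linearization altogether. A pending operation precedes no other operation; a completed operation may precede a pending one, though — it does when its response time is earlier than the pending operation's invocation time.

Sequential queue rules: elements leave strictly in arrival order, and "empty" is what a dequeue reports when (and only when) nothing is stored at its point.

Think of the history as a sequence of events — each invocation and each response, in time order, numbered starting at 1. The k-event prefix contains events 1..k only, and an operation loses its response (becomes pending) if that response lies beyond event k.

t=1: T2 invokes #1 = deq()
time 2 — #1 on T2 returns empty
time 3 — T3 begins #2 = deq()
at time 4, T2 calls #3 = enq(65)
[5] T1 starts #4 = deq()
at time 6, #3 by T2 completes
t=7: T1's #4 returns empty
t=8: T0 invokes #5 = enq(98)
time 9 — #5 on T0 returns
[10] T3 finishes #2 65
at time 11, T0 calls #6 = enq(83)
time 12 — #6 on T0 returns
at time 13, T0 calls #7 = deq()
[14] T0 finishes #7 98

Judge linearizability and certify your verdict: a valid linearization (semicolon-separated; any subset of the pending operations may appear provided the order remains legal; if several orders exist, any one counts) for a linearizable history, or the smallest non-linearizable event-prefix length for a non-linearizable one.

step 1: #1 deq() → empty — queue <>
step 2: #3 enq(65) — queue <65>
step 3: #2 deq() → 65 — queue <>
step 4: #4 deq() → empty — queue <>
step 5: #5 enq(98) — queue <98>
step 6: #6 enq(83) — queue <98,83>
step 7: #7 deq() → 98 — queue <83>

linearizable — witness: #1; #3; #2; #4; #5; #6; #7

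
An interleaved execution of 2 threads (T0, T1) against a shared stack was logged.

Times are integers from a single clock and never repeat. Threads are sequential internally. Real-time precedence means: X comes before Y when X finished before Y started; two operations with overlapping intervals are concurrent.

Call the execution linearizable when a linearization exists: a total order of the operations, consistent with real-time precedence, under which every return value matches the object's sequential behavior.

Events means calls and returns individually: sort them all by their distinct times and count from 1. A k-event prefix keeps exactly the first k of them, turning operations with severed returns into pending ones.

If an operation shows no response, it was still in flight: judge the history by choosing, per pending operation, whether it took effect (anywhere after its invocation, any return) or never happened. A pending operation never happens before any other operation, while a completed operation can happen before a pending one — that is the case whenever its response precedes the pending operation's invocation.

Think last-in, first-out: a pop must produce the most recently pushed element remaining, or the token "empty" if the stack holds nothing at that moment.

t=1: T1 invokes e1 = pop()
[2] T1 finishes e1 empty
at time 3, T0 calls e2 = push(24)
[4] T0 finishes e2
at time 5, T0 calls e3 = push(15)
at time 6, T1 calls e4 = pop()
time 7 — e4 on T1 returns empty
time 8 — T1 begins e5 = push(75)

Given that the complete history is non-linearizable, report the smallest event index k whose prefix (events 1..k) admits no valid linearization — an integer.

7

one valid order for events 1..6 is e1, e2:
after step 1 (e1 pop() → empty): stack <>
after step 2 (e2 push(24)): stack <24>
adding event 7 (e4 responds at 7) leaves no legal real-time order
completion choices over the 1 pending operation (e3) were checked; none helps
one such order, e1, e2, e4 (pending dropped), breaks at step 3 where e4 pop() → empty is illegal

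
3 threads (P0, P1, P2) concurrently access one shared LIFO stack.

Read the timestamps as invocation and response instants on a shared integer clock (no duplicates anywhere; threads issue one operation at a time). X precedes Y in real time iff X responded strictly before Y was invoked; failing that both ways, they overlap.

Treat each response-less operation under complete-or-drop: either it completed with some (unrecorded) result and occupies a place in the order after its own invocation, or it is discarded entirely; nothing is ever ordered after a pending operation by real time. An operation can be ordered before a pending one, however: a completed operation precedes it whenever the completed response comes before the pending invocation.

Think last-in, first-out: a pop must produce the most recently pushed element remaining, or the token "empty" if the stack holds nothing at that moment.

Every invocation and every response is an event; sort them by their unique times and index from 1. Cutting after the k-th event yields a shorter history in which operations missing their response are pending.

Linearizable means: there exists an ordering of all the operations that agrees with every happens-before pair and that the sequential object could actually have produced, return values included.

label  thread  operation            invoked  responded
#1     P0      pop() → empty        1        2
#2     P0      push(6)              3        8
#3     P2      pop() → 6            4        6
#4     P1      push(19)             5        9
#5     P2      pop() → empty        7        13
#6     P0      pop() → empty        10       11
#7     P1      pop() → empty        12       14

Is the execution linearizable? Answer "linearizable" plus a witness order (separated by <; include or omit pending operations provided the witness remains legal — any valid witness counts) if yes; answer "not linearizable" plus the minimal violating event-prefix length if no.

not linearizable — minimal violating prefix: 13 events

cut after 12 events: linearizable; cut after 13 events (#5 responds, time 13): not linearizable
real-time-consistent orders of the 6 completed operations: 18 — all fail the LIFO stack replay
including or dropping the 1 pending operation (#7) in any combination fails
for example #1, #2, #3, #4, #5, #6 (pending dropped) fails at step 5: #5 pop() → empty is not legal there
for example #1, #2, #3, #4, #6, #5 (pending dropped) fails at step 5: #6 pop() → empty is not legal there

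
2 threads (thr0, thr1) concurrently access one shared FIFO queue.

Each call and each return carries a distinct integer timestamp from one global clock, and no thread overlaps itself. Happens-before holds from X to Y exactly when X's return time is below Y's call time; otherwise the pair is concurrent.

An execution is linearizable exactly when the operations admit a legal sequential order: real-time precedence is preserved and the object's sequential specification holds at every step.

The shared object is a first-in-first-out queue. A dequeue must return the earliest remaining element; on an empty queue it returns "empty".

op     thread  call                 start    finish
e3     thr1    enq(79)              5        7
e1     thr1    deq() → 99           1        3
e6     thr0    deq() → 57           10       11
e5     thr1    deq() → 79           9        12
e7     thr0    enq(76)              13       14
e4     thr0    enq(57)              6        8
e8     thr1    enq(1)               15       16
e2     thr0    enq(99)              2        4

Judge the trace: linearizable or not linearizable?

one valid linearization: e2, e1, e3, e4, e5, e6, e7, e8
after step 1 (e2 enq(99)): queue <99>
after step 2 (e1 deq() → 99): queue <>
after step 3 (e3 enq(79)): queue <79>
after step 4 (e4 enq(57)): queue <79,57>
after step 5 (e5 deq() → 79): queue <57>
after step 6 (e6 deq() → 57): queue <>
after step 7 (e7 enq(76)): queue <76>
after step 8 (e8 enq(1)): queue <76,1>

linearizable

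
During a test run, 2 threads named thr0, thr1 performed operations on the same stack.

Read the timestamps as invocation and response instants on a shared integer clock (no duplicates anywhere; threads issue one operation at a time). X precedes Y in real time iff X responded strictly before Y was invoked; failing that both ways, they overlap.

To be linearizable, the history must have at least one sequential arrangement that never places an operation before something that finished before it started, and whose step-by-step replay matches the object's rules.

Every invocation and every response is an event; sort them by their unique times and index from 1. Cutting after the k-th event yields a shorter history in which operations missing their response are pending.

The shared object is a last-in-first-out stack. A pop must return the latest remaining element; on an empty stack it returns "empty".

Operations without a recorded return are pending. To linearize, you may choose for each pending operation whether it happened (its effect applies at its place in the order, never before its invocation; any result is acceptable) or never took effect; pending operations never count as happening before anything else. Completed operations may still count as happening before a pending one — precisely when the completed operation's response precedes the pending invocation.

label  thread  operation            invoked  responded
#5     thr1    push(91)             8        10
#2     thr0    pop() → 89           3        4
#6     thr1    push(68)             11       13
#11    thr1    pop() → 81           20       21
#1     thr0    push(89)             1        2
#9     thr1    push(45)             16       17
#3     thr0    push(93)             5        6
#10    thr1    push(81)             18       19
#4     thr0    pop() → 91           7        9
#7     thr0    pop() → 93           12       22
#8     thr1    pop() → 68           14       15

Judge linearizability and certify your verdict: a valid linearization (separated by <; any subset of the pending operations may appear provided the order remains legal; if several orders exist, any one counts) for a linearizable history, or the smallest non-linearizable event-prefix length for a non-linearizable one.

linearizable — witness: #1 < #2 < #3 < #5 < #4 < #6 < #8 < #7 < #9 < #10 < #11

step 1: #1 push(89) — stack <89>
step 2: #2 pop() → 89 — stack <>
step 3: #3 push(93) — stack <93>
step 4: #5 push(91) — stack <93,91>
step 5: #4 pop() → 91 — stack <93>
step 6: #6 push(68) — stack <93,68>
step 7: #8 pop() → 68 — stack <93>
step 8: #7 pop() → 93 — stack <>
step 9: #9 push(45) — stack <45>
step 10: #10 push(81) — stack <45,81>
step 11: #11 pop() → 81 — stack <45>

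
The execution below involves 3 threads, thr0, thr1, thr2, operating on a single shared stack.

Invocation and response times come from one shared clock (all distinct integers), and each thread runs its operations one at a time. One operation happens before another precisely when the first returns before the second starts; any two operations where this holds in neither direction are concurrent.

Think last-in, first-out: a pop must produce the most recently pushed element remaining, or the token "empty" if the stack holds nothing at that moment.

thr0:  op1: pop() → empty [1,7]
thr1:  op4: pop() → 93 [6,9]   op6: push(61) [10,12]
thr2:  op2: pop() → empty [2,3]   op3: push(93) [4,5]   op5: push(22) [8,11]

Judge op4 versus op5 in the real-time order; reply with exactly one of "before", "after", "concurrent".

concurrent

op4 spans [6,9], op5 spans [8,11]
the intervals overlap in both directions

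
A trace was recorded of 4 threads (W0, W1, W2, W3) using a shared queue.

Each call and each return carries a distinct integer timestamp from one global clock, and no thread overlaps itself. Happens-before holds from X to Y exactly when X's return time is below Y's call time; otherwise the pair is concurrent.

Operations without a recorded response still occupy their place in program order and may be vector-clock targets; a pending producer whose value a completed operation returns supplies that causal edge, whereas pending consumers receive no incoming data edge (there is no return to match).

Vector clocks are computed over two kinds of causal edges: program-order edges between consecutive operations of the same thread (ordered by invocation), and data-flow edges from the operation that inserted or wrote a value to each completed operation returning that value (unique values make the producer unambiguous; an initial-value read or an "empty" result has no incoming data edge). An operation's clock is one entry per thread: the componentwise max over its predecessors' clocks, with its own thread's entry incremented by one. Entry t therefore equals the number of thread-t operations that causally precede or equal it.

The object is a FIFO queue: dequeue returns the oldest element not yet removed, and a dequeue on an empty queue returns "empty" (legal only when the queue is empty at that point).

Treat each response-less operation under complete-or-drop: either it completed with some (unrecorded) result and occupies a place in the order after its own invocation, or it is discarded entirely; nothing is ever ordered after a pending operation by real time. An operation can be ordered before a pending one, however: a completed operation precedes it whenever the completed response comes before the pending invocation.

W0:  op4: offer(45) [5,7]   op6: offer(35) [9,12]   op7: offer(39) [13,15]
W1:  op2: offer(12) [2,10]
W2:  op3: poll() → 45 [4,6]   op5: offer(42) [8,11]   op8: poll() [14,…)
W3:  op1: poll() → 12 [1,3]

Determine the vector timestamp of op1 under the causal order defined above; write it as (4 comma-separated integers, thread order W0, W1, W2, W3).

(0, 1, 0, 1)

op2 (invocation 2): nothing precedes it; W1's component alone gives (0, 1, 0, 0)
op4 (invocation 5): nothing precedes it; W0's component alone gives (1, 0, 0, 0)
invoked at 1, op1 merges VC(op2)=(0, 1, 0, 0) and bumps W3's slot → (0, 1, 0, 1)
invoked at 4, op3 merges VC(op4)=(1, 0, 0, 0) and bumps W2's slot → (1, 0, 1, 0)
invoked at 9, op6 merges VC(op4)=(1, 0, 0, 0) and bumps W0's slot → (2, 0, 0, 0)
invoked at 8, op5 merges VC(op3)=(1, 0, 1, 0) and bumps W2's slot → (1, 0, 2, 0)
invoked at 13, op7 merges VC(op6)=(2, 0, 0, 0) and bumps W0's slot → (3, 0, 0, 0)
invoked at 14, op8 merges VC(op5)=(1, 0, 2, 0) and bumps W2's slot → (1, 0, 3, 0)
target: VC(op1) = (0, 1, 0, 1)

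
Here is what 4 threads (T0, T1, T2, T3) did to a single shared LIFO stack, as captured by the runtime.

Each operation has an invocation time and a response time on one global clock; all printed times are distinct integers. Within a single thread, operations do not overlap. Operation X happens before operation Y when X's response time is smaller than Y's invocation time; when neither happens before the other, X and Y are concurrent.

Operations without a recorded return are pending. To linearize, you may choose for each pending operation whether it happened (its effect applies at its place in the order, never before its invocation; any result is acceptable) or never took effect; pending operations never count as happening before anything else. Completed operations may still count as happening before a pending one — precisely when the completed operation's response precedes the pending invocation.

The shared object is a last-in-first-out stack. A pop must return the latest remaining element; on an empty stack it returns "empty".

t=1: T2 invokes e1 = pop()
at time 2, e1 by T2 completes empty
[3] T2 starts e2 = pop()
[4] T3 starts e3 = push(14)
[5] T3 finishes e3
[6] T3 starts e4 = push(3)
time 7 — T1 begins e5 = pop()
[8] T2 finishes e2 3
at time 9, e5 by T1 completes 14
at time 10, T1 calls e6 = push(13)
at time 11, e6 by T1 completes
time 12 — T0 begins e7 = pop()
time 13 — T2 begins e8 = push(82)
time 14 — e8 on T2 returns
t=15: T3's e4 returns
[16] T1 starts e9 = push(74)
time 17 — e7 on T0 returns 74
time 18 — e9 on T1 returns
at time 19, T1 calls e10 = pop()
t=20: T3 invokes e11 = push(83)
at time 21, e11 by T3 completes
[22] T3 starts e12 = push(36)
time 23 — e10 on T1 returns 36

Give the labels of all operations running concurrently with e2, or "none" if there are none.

e2 spans [3,8]; an op avoiding the whole window 3..8 is ordered, any other is concurrent
e1 [1,2]: before
e3 [4,5]: concurrent
e4 [6,15]: concurrent
e5 [7,9]: concurrent
e6 [10,11]: after
e7 [12,17]: after
e8 [13,14]: after
e9 [16,18]: after
e10 [19,23]: after
e11 [20,21]: after
e12 [22,…): after

e3, e4, e5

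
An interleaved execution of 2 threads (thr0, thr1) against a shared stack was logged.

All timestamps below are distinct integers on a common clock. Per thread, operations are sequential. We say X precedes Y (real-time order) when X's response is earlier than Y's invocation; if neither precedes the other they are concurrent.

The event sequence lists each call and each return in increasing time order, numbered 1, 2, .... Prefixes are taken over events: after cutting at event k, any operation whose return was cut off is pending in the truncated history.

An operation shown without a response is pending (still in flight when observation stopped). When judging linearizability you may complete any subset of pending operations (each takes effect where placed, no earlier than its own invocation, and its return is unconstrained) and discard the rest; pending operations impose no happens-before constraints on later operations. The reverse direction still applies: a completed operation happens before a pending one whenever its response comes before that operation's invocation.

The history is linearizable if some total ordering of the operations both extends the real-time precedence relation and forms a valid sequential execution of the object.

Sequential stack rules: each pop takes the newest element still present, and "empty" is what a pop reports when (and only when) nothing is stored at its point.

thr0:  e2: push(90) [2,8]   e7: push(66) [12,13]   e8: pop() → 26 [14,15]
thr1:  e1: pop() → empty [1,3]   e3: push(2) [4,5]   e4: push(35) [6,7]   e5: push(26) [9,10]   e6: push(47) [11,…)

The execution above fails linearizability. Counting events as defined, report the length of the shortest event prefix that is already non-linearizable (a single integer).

a valid linearization of events 1..14 exists, for instance e1, e2, e3, e4, e5, e6, e7:
1. e1 pop() → empty, leaving stack <>
2. e2 push(90), leaving stack <90>
3. e3 push(2), leaving stack <90,2>
4. e4 push(35), leaving stack <90,2,35>
5. e5 push(26), leaving stack <90,2,35,26>
6. e6 push(47) (pending, included), leaving stack <90,2,35,26,47>
7. e7 push(66), leaving stack <90,2,35,26,47,66>
include event 15 — e8 responding at 15 — and every candidate order breaks
include/drop combinations of the 1 pending operation (e6) were all tried; none helps
one such order, e1, e2, e3, e4, e5, e7, e8 (pending dropped), breaks at step 7 where e8 pop() → 26 is illegal
one such order, e1, e3, e2, e4, e5, e7, e8 (pending dropped), breaks at step 7 where e8 pop() → 26 is illegal

15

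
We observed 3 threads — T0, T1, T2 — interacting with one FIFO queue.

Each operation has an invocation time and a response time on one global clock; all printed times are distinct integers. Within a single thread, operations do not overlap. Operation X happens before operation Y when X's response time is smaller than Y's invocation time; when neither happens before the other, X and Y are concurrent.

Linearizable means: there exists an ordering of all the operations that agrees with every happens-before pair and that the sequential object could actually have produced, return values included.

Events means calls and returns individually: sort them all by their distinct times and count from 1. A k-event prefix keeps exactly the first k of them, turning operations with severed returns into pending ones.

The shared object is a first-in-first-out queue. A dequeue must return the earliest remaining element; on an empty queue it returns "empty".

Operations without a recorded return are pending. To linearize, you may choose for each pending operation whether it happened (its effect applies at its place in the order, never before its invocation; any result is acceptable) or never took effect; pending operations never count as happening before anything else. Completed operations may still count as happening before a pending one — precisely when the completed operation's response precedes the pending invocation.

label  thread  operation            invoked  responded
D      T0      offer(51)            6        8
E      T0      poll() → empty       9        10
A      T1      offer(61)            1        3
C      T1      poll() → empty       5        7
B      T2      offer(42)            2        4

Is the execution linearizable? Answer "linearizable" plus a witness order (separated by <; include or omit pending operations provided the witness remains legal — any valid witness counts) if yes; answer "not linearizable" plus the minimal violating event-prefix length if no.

cut after 6 events: linearizable; cut after 7 events (C responds, time 7): not linearizable
every one of the 2 real-time-consistent orders over 3 completed FIFO queue ops fails the sequential spec
completion choices over the 1 pending operation (D) were checked; none helps
sample order A, B, C (pending dropped) stalls at step 3 — C poll() → empty has no legal effect
sample order B, A, C (pending dropped) stalls at step 3 — C poll() → empty has no legal effect

not linearizable — minimal violating prefix: 7 events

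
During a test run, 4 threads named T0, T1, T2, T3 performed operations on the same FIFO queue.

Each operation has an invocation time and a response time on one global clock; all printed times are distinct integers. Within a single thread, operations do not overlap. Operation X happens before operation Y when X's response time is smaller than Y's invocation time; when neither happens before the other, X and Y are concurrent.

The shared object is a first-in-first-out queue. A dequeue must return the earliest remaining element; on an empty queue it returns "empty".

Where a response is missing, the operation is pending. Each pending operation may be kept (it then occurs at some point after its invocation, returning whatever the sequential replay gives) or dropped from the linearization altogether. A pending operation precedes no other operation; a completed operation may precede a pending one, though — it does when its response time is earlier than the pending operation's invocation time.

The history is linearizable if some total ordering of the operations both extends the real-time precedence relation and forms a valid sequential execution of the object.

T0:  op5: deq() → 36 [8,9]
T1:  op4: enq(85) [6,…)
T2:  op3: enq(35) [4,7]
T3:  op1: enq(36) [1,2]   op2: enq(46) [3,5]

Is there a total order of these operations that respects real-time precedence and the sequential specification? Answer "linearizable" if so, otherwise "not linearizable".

one valid linearization: op1, op2, op3, op4, op5
1. op1 enq(36), leaving queue <36>
2. op2 enq(46), leaving queue <36,46>
3. op3 enq(35), leaving queue <36,46,35>
4. op4 enq(85) (pending, included), leaving queue <36,46,35,85>
5. op5 deq() → 36, leaving queue <46,35,85>

linearizable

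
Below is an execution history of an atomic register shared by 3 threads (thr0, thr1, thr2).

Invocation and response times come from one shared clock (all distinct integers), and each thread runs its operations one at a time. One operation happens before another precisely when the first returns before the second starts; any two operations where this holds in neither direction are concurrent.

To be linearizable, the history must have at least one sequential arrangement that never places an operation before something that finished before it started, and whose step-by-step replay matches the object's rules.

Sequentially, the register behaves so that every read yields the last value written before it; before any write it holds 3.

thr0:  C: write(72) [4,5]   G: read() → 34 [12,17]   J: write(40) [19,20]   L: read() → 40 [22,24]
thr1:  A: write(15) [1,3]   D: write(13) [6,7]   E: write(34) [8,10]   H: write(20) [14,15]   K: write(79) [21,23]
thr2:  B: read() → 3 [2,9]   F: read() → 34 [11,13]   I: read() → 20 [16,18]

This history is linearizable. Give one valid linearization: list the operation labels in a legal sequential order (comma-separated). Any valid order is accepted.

B, A, C, D, E, F, G, H, I, J, L, K

step 1: B read() → 3 — value 3
step 2: A write(15) — value 15
step 3: C write(72) — value 72
step 4: D write(13) — value 13
step 5: E write(34) — value 34
step 6: F read() → 34 — value 34
step 7: G read() → 34 — value 34
step 8: H write(20) — value 20
step 9: I read() → 20 — value 20
step 10: J write(40) — value 40
step 11: L read() → 40 — value 40
step 12: K write(79) — value 79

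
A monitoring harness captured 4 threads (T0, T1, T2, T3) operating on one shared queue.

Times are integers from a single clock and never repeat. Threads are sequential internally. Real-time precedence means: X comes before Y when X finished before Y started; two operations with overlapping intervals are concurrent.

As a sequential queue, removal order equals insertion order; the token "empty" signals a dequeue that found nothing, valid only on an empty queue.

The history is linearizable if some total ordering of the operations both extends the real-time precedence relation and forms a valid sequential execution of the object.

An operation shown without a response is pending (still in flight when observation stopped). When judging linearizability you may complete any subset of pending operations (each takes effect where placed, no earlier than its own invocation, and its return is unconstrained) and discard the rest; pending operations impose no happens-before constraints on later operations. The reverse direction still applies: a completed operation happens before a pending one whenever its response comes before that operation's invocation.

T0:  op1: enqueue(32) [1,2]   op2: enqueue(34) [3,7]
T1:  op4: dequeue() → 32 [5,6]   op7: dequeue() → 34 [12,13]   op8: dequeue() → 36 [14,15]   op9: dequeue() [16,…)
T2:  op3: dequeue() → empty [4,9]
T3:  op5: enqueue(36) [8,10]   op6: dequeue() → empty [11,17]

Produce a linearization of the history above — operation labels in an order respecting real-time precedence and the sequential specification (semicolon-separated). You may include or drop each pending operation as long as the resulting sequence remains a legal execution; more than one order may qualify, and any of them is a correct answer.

after step 1 (op1 enqueue(32)): queue <32>
after step 2 (op4 dequeue() → 32): queue <>
after step 3 (op3 dequeue() → empty): queue <>
after step 4 (op2 enqueue(34)): queue <34>
after step 5 (op5 enqueue(36)): queue <34,36>
after step 6 (op7 dequeue() → 34): queue <36>
after step 7 (op8 dequeue() → 36): queue <>
after step 8 (op6 dequeue() → empty): queue <>

op1; op4; op3; op2; op5; op7; op8; op6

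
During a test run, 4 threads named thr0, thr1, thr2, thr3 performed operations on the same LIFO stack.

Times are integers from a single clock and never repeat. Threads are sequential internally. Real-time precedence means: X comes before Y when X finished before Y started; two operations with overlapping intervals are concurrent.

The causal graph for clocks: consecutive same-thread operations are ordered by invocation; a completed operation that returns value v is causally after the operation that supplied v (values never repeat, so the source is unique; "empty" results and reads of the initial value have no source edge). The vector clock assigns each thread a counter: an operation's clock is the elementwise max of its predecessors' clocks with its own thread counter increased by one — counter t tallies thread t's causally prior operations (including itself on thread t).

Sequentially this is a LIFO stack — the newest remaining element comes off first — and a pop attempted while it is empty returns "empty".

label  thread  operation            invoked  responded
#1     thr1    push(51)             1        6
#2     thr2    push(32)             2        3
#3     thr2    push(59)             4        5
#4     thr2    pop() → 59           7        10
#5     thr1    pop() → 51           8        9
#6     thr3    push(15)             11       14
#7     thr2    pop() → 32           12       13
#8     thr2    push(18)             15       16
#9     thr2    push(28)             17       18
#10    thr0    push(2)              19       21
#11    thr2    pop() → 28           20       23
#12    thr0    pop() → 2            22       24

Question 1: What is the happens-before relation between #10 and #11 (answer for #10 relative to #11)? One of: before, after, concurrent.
concurrent

#10 spans [19,21], #11 spans [20,23]
the intervals overlap in both directions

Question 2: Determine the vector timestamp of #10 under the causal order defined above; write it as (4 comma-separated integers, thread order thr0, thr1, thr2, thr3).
(1, 0, 0, 0)

VC(#6, invoked at 11): no causal predecessors; +1 on thr3 → (0, 0, 0, 1)
VC(#2, invoked at 2): no causal predecessors; +1 on thr2 → (0, 0, 1, 0)
VC(#1, invoked at 1): no causal predecessors; +1 on thr1 → (0, 1, 0, 0)
VC(#10, invoked at 19): no causal predecessors; +1 on thr0 → (1, 0, 0, 0)
invoked at 4, #3 merges VC(#2)=(0, 0, 1, 0) and bumps thr2's slot → (0, 0, 2, 0)
invoked at 8, #5 merges VC(#1)=(0, 1, 0, 0) and bumps thr1's slot → (0, 2, 0, 0)
invoked at 22, #12 merges VC(#10)=(1, 0, 0, 0) and bumps thr0's slot → (2, 0, 0, 0)
invoked at 7, #4 merges VC(#3)=(0, 0, 2, 0) and bumps thr2's slot → (0, 0, 3, 0)
invoked at 12, #7 merges VC(#2)=(0, 0, 1, 0), VC(#4)=(0, 0, 3, 0) and bumps thr2's slot → (0, 0, 4, 0)
invoked at 15, #8 merges VC(#7)=(0, 0, 4, 0) and bumps thr2's slot → (0, 0, 5, 0)
invoked at 17, #9 merges VC(#8)=(0, 0, 5, 0) and bumps thr2's slot → (0, 0, 6, 0)
invoked at 20, #11 merges VC(#9)=(0, 0, 6, 0) and bumps thr2's slot → (0, 0, 7, 0)
target: VC(#10) = (1, 0, 0, 0)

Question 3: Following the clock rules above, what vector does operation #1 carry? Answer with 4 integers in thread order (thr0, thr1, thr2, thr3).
(0, 1, 0, 0)

root op #6, invoked 11: fresh clock plus thr3's own tick → (0, 0, 0, 1)
root op #2, invoked 2: fresh clock plus thr2's own tick → (0, 0, 1, 0)
root op #1, invoked 1: fresh clock plus thr1's own tick → (0, 1, 0, 0)
root op #10, invoked 19: fresh clock plus thr0's own tick → (1, 0, 0, 0)
#3, invoked 4, takes VC(#2)=(0, 0, 1, 0) under max, adds 1 for thr2 → (0, 0, 2, 0)
#5, invoked 8, takes VC(#1)=(0, 1, 0, 0) under max, adds 1 for thr1 → (0, 2, 0, 0)
#12, invoked 22, takes VC(#10)=(1, 0, 0, 0) under max, adds 1 for thr0 → (2, 0, 0, 0)
#4, invoked 7, takes VC(#3)=(0, 0, 2, 0) under max, adds 1 for thr2 → (0, 0, 3, 0)
#7, invoked 12, takes VC(#2)=(0, 0, 1, 0), VC(#4)=(0, 0, 3, 0) under max, adds 1 for thr2 → (0, 0, 4, 0)
#8, invoked 15, takes VC(#7)=(0, 0, 4, 0) under max, adds 1 for thr2 → (0, 0, 5, 0)
#9, invoked 17, takes VC(#8)=(0, 0, 5, 0) under max, adds 1 for thr2 → (0, 0, 6, 0)
#11, invoked 20, takes VC(#9)=(0, 0, 6, 0) under max, adds 1 for thr2 → (0, 0, 7, 0)
target: VC(#1) = (0, 1, 0, 0)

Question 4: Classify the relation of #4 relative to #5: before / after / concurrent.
concurrent

#4 spans [7,10], #5 spans [8,9]
the intervals overlap in both directions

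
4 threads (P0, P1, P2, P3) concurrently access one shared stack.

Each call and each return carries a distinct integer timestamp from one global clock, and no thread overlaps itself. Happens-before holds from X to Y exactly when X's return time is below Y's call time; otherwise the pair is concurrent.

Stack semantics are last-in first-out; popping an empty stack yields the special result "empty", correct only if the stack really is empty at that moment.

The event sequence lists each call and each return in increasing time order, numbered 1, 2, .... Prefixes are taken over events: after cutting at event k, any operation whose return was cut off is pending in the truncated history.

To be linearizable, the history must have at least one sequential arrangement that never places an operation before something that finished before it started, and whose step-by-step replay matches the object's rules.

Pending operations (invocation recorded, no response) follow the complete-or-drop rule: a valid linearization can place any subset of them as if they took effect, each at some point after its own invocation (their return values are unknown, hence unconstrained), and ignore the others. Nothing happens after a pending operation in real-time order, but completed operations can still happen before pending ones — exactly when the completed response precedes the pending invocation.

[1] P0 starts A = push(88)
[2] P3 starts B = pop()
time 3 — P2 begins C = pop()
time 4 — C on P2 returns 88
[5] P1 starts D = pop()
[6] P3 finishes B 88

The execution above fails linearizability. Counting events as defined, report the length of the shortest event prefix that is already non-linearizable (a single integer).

6

one valid order for events 1..5 is A, C:
step 1: A push(88) (pending, included) — stack <88>
step 2: C pop() → 88 — stack <>
once event 6 joins (B's response, time 6), exhaustive search finds no witness
completion choices over the 2 pending operations (A, D) were checked; none helps
take B, C (pending dropped): step 1 already fails, because B pop() → 88 cannot occur there
take C, B (pending dropped): step 1 already fails, because C pop() → 88 cannot occur there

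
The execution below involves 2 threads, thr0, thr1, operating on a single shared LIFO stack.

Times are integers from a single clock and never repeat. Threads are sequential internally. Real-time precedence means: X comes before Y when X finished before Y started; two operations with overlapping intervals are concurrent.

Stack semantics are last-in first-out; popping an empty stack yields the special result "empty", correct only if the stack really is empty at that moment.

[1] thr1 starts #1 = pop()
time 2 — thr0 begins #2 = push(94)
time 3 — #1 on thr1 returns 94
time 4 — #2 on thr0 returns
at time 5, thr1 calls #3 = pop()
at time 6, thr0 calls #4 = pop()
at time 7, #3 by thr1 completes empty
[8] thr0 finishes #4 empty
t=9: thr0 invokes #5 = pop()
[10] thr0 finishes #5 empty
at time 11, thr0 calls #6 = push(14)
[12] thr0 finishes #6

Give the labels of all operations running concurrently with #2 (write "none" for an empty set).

#2 spans [2,4]: anything still running between times 2 and 4 counts as concurrent
#1 [1,3]: concurrent
#3 [5,7]: after
#4 [6,8]: after
#5 [9,10]: after
#6 [11,12]: after

#1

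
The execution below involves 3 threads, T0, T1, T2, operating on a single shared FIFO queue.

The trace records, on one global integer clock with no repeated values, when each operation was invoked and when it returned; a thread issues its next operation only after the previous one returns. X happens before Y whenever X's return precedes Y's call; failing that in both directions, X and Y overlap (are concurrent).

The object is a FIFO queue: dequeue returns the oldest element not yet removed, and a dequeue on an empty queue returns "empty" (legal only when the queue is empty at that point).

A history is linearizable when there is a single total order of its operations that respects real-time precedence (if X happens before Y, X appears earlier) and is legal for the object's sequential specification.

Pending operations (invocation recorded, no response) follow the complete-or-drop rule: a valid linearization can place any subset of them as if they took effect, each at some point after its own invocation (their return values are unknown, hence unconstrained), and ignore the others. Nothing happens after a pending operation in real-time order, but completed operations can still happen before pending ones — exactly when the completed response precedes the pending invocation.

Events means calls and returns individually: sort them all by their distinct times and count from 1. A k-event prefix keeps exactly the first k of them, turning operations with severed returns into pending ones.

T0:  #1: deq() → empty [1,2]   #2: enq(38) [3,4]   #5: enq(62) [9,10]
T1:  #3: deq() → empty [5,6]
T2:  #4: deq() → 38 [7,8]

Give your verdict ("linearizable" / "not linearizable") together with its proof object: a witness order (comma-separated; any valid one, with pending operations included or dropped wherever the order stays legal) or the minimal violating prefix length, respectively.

prefix check: 1..5 passes, 1..6 fails once #3's time-6 response joins
exactly one order of the 3 completed ops respects real time; the FIFO queue replay fails
sample order #1, #2, #3 stalls at step 3 — #3 deq() → empty has no legal effect

not linearizable — minimal violating prefix: 6 events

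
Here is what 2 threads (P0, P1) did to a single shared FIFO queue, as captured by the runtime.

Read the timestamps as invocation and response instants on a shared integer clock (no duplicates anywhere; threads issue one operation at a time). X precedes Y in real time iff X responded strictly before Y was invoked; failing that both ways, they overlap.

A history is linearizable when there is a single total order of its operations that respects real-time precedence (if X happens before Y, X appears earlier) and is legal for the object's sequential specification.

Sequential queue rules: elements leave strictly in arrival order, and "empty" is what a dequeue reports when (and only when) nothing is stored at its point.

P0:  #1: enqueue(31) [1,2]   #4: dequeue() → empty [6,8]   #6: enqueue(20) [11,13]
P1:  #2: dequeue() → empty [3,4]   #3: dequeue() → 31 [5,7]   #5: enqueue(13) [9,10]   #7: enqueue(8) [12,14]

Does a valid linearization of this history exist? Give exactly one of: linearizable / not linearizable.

not linearizable

events 1..3 are fine; event 4 — the response of #2 at time 4 — makes the prefix non-linearizable
exactly one order of the 2 completed ops respects real time; the FIFO queue replay fails
take #1, #2: step 2 already fails, because #2 dequeue() → empty cannot occur there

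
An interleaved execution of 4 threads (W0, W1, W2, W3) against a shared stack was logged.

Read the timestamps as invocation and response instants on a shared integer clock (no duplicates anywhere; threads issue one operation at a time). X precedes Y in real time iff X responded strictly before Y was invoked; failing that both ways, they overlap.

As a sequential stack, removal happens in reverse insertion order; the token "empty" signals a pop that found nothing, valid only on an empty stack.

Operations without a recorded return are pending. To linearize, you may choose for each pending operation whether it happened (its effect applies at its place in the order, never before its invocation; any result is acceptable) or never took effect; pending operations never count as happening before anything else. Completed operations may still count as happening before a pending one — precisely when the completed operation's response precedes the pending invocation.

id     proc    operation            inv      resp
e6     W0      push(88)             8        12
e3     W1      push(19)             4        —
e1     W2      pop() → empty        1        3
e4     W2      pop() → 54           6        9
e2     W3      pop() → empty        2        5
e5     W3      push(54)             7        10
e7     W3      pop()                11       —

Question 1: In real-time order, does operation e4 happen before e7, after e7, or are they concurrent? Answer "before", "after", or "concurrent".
Answer: before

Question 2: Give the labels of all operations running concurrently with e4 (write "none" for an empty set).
Answer: e3, e5, e6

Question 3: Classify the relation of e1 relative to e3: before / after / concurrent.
Answer: before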